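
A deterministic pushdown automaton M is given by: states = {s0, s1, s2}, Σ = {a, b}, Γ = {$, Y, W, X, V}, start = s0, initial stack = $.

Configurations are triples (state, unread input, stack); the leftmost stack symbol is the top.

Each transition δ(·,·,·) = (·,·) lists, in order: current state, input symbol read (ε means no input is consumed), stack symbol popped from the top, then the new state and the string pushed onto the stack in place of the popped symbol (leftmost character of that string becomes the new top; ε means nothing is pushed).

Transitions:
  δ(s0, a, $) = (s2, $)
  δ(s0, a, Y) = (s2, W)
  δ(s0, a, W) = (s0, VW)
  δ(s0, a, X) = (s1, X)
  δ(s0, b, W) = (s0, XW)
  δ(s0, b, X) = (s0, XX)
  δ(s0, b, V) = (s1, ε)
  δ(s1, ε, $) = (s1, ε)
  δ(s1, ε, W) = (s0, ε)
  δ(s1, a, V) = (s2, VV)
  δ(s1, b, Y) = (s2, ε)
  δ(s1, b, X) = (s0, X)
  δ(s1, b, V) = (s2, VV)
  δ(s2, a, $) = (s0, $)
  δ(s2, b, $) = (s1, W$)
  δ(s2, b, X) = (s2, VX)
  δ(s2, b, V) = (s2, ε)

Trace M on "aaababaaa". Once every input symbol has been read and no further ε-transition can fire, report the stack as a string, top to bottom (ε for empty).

(s0, aaababaaa, $) ⊢ (s2, aababaaa, $) ⊢ (s0, ababaaa, $) ⊢ (s2, babaaa, $) ⊢ (s1, abaaa, W$) ⊢ (s0, abaaa, $) ⊢ (s2, baaa, $) ⊢ (s1, aaa, W$) ⊢ (s0, aaa, $) ⊢ (s2, aa, $) ⊢ (s0, a, $) ⊢ (s2, ε, $)
All input consumed in state s2 with stack $.

$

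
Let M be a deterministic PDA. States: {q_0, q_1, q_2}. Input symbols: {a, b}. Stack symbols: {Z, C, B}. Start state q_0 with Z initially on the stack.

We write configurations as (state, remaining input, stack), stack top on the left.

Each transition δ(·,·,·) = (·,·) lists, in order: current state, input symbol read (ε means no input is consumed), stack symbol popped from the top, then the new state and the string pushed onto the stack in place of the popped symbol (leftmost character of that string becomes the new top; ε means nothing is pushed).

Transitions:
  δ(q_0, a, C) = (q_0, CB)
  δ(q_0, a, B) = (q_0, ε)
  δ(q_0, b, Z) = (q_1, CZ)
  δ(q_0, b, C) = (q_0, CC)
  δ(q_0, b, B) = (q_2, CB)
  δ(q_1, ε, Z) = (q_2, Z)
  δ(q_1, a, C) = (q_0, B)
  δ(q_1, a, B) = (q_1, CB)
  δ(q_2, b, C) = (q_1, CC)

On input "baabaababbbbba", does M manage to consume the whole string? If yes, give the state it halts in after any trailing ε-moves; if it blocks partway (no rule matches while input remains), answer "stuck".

stuck

(q_0, baabaababbbbba, Z)
  read b, top Z: go to q_1, push CZ → (q_1, aabaababbbbba, CZ)
  read a, top C: go to q_0, push B → (q_0, abaababbbbba, BZ)
  read a, top B: go to q_0, push ε → (q_0, baababbbbba, Z)
  read b, top Z: go to q_1, push CZ → (q_1, aababbbbba, CZ)
  read a, top C: go to q_0, push B → (q_0, ababbbbba, BZ)
  read a, top B: go to q_0, push ε → (q_0, babbbbba, Z)
  read b, top Z: go to q_1, push CZ → (q_1, abbbbba, CZ)
  read a, top C: go to q_0, push B → (q_0, bbbbba, BZ)
  read b, top B: go to q_2, push CB → (q_2, bbbba, CBZ)
  read b, top C: go to q_1, push CC → (q_1, bbba, CCBZ)
No transition for (q_1, b, top C); M blocks with input bbba remaining.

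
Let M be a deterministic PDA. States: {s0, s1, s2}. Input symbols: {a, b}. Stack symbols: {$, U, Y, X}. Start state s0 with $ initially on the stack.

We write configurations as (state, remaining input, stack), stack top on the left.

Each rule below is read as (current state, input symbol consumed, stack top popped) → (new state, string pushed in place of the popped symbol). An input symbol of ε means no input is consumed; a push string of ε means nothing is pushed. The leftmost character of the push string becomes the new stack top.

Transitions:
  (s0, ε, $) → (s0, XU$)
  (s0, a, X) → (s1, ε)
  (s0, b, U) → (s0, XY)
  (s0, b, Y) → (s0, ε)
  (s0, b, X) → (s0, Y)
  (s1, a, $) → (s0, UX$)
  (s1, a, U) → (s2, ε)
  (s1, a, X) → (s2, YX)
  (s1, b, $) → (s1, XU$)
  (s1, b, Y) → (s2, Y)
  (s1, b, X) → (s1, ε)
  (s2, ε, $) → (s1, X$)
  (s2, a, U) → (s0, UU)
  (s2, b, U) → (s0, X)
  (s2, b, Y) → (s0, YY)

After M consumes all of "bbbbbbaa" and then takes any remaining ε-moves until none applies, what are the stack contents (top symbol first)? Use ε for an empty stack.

X$

(s0, bbbbbbaa, $)
  ε-move, top $: go to s0, push XU$ → (s0, bbbbbbaa, XU$)
  read b, top X: go to s0, push Y → (s0, bbbbbaa, YU$)
  read b, top Y: go to s0, push ε → (s0, bbbbaa, U$)
  read b, top U: go to s0, push XY → (s0, bbbaa, XY$)
  read b, top X: go to s0, push Y → (s0, bbaa, YY$)
  read b, top Y: go to s0, push ε → (s0, baa, Y$)
  read b, top Y: go to s0, push ε → (s0, aa, $)
  ε-move, top $: go to s0, push XU$ → (s0, aa, XU$)
  read a, top X: go to s1, push ε → (s1, a, U$)
  read a, top U: go to s2, push ε → (s2, ε, $)
  ε-move, top $: go to s1, push X$ → (s1, ε, X$)
All input consumed in state s1 with stack X$.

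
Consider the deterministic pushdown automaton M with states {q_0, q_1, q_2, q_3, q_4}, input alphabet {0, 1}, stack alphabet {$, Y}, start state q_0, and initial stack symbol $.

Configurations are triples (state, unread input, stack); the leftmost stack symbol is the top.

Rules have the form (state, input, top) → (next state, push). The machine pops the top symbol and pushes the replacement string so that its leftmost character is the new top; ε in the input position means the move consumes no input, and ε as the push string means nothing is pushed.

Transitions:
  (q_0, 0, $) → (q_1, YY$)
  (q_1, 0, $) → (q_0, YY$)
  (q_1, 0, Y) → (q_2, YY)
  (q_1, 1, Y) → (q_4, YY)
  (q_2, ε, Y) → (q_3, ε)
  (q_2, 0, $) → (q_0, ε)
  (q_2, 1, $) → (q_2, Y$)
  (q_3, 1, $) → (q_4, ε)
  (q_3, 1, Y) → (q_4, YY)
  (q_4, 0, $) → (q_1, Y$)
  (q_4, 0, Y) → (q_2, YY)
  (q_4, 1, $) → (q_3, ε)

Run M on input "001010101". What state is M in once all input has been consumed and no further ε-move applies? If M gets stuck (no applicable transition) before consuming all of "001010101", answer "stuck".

q_4

(q_0, 001010101, $)
  read 0, top $: go to q_1, push YY$ → (q_1, 01010101, YY$)
  read 0, top Y: go to q_2, push YY → (q_2, 1010101, YYY$)
  ε-move, top Y: go to q_3, push ε → (q_3, 1010101, YY$)
  read 1, top Y: go to q_4, push YY → (q_4, 010101, YYY$)
  read 0, top Y: go to q_2, push YY → (q_2, 10101, YYYY$)
  ε-move, top Y: go to q_3, push ε → (q_3, 10101, YYY$)
  read 1, top Y: go to q_4, push YY → (q_4, 0101, YYYY$)
  read 0, top Y: go to q_2, push YY → (q_2, 101, YYYYY$)
  ε-move, top Y: go to q_3, push ε → (q_3, 101, YYYY$)
  read 1, top Y: go to q_4, push YY → (q_4, 01, YYYYY$)
  read 0, top Y: go to q_2, push YY → (q_2, 1, YYYYYY$)
  ε-move, top Y: go to q_3, push ε → (q_3, 1, YYYYY$)
  read 1, top Y: go to q_4, push YY → (q_4, ε, YYYYYY$)
All input consumed; M is in state q_4.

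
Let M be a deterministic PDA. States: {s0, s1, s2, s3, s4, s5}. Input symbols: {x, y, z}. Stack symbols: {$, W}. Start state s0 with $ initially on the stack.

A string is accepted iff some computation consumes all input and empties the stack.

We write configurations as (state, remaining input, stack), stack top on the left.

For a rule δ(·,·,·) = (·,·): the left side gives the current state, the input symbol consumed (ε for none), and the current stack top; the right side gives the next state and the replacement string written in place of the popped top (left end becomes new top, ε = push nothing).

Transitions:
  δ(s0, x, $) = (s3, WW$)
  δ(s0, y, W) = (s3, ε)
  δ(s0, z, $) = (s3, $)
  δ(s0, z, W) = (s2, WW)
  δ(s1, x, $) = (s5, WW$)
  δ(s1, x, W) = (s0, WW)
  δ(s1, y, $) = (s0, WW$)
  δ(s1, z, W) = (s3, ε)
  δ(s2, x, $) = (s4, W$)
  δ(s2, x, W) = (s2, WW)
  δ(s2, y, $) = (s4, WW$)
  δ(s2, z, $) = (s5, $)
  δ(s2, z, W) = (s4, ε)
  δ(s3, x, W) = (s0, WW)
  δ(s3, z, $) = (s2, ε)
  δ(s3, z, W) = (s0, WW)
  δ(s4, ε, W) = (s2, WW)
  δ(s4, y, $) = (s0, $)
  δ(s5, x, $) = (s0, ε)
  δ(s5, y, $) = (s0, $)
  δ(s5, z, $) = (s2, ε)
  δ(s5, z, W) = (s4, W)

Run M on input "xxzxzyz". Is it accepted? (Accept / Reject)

Reject

(s0, xxzxzyz, $)
  read x, top $: go to s3, push WW$ → (s3, xzxzyz, WW$)
  read x, top W: go to s0, push WW → (s0, zxzyz, WWW$)
  read z, top W: go to s2, push WW → (s2, xzyz, WWWW$)
  read x, top W: go to s2, push WW → (s2, zyz, WWWWW$)
  read z, top W: go to s4, push ε → (s4, yz, WWWW$)
  ε-move, top W: go to s2, push WW → (s2, yz, WWWWW$)
No transition applies at (s2, yz, WWWWW$); input not fully consumed.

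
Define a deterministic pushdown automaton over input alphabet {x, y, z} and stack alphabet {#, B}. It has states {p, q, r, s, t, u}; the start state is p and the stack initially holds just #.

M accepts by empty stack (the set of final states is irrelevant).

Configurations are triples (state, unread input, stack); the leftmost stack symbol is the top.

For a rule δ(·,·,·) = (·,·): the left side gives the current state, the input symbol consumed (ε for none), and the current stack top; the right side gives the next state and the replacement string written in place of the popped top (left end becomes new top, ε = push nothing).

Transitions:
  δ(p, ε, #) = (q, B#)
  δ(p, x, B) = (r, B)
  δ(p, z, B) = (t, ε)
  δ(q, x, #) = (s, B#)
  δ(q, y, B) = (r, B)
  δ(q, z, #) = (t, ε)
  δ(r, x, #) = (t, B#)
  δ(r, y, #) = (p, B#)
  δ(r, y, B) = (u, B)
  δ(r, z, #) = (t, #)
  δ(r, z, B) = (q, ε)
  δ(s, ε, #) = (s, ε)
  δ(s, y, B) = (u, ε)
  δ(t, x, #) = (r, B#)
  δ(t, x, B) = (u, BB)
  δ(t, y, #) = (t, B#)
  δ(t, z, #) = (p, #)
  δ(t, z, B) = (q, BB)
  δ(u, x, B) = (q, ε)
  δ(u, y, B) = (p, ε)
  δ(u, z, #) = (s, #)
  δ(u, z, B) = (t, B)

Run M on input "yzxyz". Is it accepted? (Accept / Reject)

(p, yzxyz, #)
  ε-move, top #: go to q, push B# → (q, yzxyz, B#)
  read y, top B: go to r, push B → (r, zxyz, B#)
  read z, top B: go to q, push ε → (q, xyz, #)
  read x, top #: go to s, push B# → (s, yz, B#)
  read y, top B: go to u, push ε → (u, z, #)
  read z, top #: go to s, push # → (s, ε, #)
  ε-move, top #: go to s, push ε → (s, ε, ε)
All input consumed and the stack is empty.

Accept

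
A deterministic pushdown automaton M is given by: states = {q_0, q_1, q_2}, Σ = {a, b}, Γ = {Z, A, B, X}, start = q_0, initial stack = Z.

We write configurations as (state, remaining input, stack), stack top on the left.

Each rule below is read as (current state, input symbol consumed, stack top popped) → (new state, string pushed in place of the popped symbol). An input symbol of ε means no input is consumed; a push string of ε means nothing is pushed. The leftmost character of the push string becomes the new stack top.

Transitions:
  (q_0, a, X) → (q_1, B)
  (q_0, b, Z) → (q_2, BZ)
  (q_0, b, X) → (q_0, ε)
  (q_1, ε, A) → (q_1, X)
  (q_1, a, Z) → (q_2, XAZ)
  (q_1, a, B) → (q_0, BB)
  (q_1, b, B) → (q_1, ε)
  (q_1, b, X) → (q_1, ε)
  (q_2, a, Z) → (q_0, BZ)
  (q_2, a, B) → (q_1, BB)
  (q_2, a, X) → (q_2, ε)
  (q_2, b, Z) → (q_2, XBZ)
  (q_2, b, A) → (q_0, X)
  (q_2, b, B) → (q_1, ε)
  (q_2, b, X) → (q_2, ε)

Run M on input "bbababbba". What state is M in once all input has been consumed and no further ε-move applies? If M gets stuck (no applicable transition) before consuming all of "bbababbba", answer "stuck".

stuck

(q_0, bbababbba, Z)
  read b, top Z: go to q_2, push BZ → (q_2, bababbba, BZ)
  read b, top B: go to q_1, push ε → (q_1, ababbba, Z)
  read a, top Z: go to q_2, push XAZ → (q_2, babbba, XAZ)
  read b, top X: go to q_2, push ε → (q_2, abbba, AZ)
No transition for (q_2, a, top A); M blocks with input abbba remaining.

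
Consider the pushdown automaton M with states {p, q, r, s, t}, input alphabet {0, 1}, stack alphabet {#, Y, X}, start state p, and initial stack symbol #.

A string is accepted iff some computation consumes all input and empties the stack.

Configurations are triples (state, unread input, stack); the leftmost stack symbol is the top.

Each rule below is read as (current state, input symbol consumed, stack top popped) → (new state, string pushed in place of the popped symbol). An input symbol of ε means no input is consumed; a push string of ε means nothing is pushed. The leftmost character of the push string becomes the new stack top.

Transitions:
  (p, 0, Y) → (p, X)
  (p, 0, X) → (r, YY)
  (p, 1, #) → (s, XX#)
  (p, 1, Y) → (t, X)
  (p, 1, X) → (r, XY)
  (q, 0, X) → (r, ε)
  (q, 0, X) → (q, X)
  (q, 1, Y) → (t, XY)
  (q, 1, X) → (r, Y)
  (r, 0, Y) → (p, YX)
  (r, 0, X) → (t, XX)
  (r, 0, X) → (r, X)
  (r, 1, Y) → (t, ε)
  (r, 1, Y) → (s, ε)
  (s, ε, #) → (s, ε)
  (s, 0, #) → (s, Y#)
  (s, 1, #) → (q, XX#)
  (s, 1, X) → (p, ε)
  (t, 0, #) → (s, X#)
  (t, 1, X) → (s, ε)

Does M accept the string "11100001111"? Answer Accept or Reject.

Accept

One accepting computation: (p, 11100001111, #) ⊢ (s, 1100001111, XX#) ⊢ (p, 100001111, X#) ⊢ (r, 00001111, XY#) ⊢ (r, 0001111, XY#) ⊢ (r, 001111, XY#) ⊢ (r, 01111, XY#) ⊢ (t, 1111, XXY#) ⊢ (s, 111, XY#) ⊢ (p, 11, Y#) ⊢ (t, 1, X#) ⊢ (s, ε, #) ⊢ (s, ε, ε)
All input consumed and the stack is empty.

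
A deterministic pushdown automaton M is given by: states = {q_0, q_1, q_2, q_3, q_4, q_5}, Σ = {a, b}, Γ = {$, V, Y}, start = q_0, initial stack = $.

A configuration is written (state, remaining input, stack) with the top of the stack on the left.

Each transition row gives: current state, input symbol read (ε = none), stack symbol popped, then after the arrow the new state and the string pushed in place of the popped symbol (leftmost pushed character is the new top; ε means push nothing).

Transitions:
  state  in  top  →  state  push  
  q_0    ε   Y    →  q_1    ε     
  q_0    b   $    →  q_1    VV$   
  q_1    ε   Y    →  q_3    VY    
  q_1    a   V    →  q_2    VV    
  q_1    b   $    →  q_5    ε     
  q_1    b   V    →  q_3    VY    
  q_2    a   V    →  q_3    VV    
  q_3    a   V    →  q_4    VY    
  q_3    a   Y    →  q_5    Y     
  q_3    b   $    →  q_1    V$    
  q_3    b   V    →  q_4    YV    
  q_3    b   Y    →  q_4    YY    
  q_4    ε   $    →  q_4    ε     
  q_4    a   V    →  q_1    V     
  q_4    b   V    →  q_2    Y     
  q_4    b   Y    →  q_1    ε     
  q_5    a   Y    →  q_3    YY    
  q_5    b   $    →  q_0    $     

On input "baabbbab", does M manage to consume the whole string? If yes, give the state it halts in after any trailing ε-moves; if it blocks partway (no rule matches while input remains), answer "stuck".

(q_0, baabbbab, $)
  read b, top $: go to q_1, push VV$ → (q_1, aabbbab, VV$)
  read a, top V: go to q_2, push VV → (q_2, abbbab, VVV$)
  read a, top V: go to q_3, push VV → (q_3, bbbab, VVVV$)
  read b, top V: go to q_4, push YV → (q_4, bbab, YVVVV$)
  read b, top Y: go to q_1, push ε → (q_1, bab, VVVV$)
  read b, top V: go to q_3, push VY → (q_3, ab, VYVVV$)
  read a, top V: go to q_4, push VY → (q_4, b, VYYVVV$)
  read b, top V: go to q_2, push Y → (q_2, ε, YYYVVV$)
All input consumed; M is in state q_2.

q_2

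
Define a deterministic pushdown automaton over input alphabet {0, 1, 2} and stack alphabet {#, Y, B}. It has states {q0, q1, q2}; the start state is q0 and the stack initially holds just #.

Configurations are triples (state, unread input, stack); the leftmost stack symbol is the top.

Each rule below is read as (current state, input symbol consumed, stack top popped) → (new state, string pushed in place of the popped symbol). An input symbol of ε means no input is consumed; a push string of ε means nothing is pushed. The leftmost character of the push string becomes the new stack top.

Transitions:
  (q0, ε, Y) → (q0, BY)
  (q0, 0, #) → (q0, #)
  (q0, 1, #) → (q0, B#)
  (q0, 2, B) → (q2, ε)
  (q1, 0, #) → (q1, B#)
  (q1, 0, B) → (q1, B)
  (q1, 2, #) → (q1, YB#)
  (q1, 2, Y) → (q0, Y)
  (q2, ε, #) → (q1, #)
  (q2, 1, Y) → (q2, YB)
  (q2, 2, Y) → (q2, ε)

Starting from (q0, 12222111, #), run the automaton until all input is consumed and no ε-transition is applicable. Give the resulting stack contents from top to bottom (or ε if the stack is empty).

YBBBB#

(q0, 12222111, #)
  read 1, top #: go to q0, push B# → (q0, 2222111, B#)
  read 2, top B: go to q2, push ε → (q2, 222111, #)
  ε-move, top #: go to q1, push # → (q1, 222111, #)
  read 2, top #: go to q1, push YB# → (q1, 22111, YB#)
  read 2, top Y: go to q0, push Y → (q0, 2111, YB#)
  ε-move, top Y: go to q0, push BY → (q0, 2111, BYB#)
  read 2, top B: go to q2, push ε → (q2, 111, YB#)
  read 1, top Y: go to q2, push YB → (q2, 11, YBB#)
  read 1, top Y: go to q2, push YB → (q2, 1, YBBB#)
  read 1, top Y: go to q2, push YB → (q2, ε, YBBBB#)
All input consumed in state q2 with stack YBBBB#.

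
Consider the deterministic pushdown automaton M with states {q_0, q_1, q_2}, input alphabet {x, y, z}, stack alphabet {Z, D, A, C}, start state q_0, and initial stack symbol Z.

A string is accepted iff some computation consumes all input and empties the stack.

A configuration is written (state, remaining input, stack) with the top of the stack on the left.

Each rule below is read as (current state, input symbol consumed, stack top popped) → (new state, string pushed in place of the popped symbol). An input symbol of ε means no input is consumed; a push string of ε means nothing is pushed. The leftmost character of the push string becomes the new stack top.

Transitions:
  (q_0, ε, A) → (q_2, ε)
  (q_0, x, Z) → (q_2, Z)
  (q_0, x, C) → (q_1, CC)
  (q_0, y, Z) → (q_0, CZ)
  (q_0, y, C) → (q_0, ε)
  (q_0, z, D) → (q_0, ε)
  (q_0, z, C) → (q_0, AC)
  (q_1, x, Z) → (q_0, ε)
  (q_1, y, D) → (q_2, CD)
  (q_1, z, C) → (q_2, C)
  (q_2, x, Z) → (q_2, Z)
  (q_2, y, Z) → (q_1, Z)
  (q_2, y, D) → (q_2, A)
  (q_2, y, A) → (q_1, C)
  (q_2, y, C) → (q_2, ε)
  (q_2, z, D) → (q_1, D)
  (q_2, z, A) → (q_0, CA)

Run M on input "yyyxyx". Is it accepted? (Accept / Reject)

(q_0, yyyxyx, Z)
  read y, top Z: go to q_0, push CZ → (q_0, yyxyx, CZ)
  read y, top C: go to q_0, push ε → (q_0, yxyx, Z)
  read y, top Z: go to q_0, push CZ → (q_0, xyx, CZ)
  read x, top C: go to q_1, push CC → (q_1, yx, CCZ)
No transition applies at (q_1, yx, CCZ); input not fully consumed.

Reject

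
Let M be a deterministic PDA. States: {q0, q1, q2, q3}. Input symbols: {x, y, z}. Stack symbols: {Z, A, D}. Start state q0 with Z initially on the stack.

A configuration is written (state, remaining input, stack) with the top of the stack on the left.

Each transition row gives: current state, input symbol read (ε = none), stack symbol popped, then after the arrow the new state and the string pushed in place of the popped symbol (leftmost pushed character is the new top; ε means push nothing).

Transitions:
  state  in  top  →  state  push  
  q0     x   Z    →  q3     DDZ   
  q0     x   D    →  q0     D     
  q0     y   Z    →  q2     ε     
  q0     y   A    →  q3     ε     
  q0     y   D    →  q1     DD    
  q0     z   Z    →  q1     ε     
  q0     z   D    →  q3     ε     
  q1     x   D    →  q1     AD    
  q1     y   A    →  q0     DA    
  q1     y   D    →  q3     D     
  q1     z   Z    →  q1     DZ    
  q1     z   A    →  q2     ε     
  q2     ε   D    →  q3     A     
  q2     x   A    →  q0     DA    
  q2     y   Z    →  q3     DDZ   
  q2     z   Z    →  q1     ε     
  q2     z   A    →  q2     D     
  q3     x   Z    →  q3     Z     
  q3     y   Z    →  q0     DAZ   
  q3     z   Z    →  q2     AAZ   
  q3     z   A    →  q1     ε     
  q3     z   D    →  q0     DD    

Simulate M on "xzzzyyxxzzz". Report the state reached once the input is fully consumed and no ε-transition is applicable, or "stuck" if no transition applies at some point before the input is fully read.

(q0, xzzzyyxxzzz, Z) ⊢ (q3, zzzyyxxzzz, DDZ) ⊢ (q0, zzyyxxzzz, DDDZ) ⊢ (q3, zyyxxzzz, DDZ) ⊢ (q0, yyxxzzz, DDDZ) ⊢ (q1, yxxzzz, DDDDZ) ⊢ (q3, xxzzz, DDDDZ)
No transition for (q3, x, top D); M blocks with input xxzzz remaining.

stuck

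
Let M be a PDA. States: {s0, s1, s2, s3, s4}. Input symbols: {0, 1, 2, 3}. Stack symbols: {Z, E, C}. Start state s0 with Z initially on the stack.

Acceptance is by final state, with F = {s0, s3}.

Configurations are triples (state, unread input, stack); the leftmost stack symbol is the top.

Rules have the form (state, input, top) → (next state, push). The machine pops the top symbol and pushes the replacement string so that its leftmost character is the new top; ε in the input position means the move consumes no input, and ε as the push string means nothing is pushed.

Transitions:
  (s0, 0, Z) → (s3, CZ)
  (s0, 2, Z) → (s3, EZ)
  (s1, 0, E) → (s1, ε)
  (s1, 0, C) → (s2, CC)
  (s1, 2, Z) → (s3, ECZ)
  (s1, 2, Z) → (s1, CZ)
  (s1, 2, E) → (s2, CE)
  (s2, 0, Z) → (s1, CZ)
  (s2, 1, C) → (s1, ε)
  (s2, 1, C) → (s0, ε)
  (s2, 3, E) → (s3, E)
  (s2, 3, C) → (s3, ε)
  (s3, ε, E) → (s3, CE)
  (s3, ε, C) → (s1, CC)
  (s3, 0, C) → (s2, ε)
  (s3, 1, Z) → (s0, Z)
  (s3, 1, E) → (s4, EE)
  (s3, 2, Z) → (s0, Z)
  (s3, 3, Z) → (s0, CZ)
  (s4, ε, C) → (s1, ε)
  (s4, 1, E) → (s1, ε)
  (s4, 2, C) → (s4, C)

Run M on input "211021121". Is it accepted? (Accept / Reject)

One accepting computation: (s0, 211021121, Z) ⊢ (s3, 11021121, EZ) ⊢ (s4, 1021121, EEZ) ⊢ (s1, 021121, EZ) ⊢ (s1, 21121, Z) ⊢ (s3, 1121, ECZ) ⊢ (s4, 121, EECZ) ⊢ (s1, 21, ECZ) ⊢ (s2, 1, CECZ) ⊢ (s0, ε, ECZ)
All input consumed and state s0 ∈ F.

Accept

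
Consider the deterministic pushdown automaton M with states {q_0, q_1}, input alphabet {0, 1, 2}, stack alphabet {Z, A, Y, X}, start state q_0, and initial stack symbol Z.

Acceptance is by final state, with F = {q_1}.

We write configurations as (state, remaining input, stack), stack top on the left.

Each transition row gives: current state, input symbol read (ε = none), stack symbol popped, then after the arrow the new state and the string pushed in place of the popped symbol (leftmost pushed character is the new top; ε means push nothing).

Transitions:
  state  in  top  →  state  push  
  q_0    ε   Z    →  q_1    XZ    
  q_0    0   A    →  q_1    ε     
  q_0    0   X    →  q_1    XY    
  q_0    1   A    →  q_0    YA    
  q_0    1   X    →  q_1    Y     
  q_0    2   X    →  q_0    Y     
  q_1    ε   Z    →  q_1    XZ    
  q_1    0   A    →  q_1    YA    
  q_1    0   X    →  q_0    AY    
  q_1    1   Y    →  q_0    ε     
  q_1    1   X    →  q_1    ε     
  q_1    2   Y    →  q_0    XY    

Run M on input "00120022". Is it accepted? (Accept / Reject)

Reject

(q_0, 00120022, Z)
  ε-move, top Z: go to q_1, push XZ → (q_1, 00120022, XZ)
  read 0, top X: go to q_0, push AY → (q_0, 0120022, AYZ)
  read 0, top A: go to q_1, push ε → (q_1, 120022, YZ)
  read 1, top Y: go to q_0, push ε → (q_0, 20022, Z)
  ε-move, top Z: go to q_1, push XZ → (q_1, 20022, XZ)
No transition applies at (q_1, 20022, XZ); input not fully consumed.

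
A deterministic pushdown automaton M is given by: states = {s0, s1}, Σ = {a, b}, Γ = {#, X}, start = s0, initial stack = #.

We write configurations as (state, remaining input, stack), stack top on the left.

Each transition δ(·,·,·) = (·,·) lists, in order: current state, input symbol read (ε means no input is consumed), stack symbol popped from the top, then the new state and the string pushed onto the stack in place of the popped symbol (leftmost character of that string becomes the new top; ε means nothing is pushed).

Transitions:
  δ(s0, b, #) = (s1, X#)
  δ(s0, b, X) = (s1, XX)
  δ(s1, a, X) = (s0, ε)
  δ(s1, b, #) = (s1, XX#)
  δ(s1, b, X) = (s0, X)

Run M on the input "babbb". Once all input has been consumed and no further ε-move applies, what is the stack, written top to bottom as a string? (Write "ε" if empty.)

(s0, babbb, #)
  read b, top #: go to s1, push X# → (s1, abbb, X#)
  read a, top X: go to s0, push ε → (s0, bbb, #)
  read b, top #: go to s1, push X# → (s1, bb, X#)
  read b, top X: go to s0, push X → (s0, b, X#)
  read b, top X: go to s1, push XX → (s1, ε, XX#)
All input consumed in state s1 with stack XX#.

XX#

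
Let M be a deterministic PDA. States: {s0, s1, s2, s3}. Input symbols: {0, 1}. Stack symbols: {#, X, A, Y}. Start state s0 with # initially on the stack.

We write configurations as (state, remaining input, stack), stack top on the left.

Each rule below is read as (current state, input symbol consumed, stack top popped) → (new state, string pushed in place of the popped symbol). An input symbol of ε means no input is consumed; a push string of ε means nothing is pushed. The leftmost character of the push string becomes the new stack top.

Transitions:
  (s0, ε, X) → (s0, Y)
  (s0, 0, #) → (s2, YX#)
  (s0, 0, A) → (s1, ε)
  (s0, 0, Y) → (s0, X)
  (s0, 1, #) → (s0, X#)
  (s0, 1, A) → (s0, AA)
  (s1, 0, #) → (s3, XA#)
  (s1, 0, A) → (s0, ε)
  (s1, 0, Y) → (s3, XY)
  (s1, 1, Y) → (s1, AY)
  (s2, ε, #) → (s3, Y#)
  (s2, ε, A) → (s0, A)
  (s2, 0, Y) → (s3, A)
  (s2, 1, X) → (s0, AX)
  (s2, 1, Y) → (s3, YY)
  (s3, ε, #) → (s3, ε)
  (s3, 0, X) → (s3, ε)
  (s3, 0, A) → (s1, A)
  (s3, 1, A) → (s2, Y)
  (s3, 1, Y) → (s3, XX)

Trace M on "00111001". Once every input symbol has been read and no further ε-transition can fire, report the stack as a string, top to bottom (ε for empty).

(s0, 00111001, #)
  read 0, top #: go to s2, push YX# → (s2, 0111001, YX#)
  read 0, top Y: go to s3, push A → (s3, 111001, AX#)
  read 1, top A: go to s2, push Y → (s2, 11001, YX#)
  read 1, top Y: go to s3, push YY → (s3, 1001, YYX#)
  read 1, top Y: go to s3, push XX → (s3, 001, XXYX#)
  read 0, top X: go to s3, push ε → (s3, 01, XYX#)
  read 0, top X: go to s3, push ε → (s3, 1, YX#)
  read 1, top Y: go to s3, push XX → (s3, ε, XXX#)
All input consumed in state s3 with stack XXX#.

XXX#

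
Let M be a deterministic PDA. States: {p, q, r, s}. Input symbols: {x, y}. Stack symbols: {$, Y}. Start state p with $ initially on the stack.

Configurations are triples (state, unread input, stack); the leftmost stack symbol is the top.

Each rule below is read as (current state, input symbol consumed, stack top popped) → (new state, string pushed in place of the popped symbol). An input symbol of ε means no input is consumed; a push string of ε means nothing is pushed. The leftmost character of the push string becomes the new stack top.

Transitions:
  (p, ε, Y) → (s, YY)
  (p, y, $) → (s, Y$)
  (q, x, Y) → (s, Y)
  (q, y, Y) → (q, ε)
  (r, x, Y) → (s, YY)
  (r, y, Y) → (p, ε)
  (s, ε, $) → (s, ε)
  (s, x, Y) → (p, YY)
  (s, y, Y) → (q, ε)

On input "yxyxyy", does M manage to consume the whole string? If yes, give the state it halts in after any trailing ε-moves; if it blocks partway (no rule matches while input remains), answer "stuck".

q

(p, yxyxyy, $) ⊢ (s, xyxyy, Y$) ⊢ (p, yxyy, YY$) ⊢ (s, yxyy, YYY$) ⊢ (q, xyy, YY$) ⊢ (s, yy, YY$) ⊢ (q, y, Y$) ⊢ (q, ε, $)
All input consumed; M is in state q.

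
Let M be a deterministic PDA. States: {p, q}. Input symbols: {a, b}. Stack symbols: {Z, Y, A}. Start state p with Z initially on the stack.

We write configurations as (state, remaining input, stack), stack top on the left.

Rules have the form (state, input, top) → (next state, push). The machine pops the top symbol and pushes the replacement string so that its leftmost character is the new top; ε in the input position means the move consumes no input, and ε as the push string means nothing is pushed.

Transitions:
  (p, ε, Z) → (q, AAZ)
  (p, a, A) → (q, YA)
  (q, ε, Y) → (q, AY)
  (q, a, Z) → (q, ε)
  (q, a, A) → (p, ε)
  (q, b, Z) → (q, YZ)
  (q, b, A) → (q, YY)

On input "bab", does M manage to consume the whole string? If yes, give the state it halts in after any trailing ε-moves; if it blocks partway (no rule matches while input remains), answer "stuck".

(p, bab, Z) ⊢ (q, bab, AAZ) ⊢ (q, ab, YYAZ) ⊢ (q, ab, AYYAZ) ⊢ (p, b, YYAZ)
No transition for (p, b, top Y); M blocks with input b remaining.

stuck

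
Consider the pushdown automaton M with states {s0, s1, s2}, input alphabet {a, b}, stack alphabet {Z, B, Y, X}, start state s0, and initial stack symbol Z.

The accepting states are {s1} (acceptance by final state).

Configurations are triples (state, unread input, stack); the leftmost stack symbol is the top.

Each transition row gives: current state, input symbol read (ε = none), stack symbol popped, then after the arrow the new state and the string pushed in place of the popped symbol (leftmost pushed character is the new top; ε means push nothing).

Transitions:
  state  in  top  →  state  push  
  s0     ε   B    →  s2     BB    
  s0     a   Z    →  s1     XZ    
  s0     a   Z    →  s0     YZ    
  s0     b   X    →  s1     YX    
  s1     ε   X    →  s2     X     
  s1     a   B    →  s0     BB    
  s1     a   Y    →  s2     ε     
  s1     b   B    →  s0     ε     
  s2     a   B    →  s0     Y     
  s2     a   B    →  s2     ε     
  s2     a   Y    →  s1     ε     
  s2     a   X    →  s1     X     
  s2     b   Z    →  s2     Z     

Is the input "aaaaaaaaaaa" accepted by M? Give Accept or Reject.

One accepting computation: (s0, aaaaaaaaaaa, Z) ⊢ (s1, aaaaaaaaaa, XZ) ⊢ (s2, aaaaaaaaaa, XZ) ⊢ (s1, aaaaaaaaa, XZ) ⊢ (s2, aaaaaaaaa, XZ) ⊢ (s1, aaaaaaaa, XZ) ⊢ (s2, aaaaaaaa, XZ) ⊢ (s1, aaaaaaa, XZ) ⊢ (s2, aaaaaaa, XZ) ⊢ (s1, aaaaaa, XZ) ⊢ (s2, aaaaaa, XZ) ⊢ (s1, aaaaa, XZ) ⊢ (s2, aaaaa, XZ) ⊢ (s1, aaaa, XZ) ⊢ (s2, aaaa, XZ) ⊢ (s1, aaa, XZ) ⊢ (s2, aaa, XZ) ⊢ (s1, aa, XZ) ⊢ (s2, aa, XZ) ⊢ (s1, a, XZ) ⊢ (s2, a, XZ) ⊢ (s1, ε, XZ)
All input consumed and state s1 ∈ F.

Accept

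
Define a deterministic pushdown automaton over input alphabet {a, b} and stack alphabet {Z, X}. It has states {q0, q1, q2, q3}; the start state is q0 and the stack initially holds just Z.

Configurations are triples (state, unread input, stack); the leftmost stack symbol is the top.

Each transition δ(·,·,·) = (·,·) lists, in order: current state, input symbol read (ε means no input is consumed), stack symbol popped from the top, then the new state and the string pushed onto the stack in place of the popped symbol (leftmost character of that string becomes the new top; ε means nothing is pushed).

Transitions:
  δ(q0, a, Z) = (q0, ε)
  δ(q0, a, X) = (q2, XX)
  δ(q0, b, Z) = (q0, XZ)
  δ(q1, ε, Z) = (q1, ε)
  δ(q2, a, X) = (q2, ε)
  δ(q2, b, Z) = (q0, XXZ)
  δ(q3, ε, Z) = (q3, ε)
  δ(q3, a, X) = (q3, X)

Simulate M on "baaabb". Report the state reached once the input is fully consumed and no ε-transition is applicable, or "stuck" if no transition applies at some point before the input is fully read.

stuck

(q0, baaabb, Z)
  read b, top Z: go to q0, push XZ → (q0, aaabb, XZ)
  read a, top X: go to q2, push XX → (q2, aabb, XXZ)
  read a, top X: go to q2, push ε → (q2, abb, XZ)
  read a, top X: go to q2, push ε → (q2, bb, Z)
  read b, top Z: go to q0, push XXZ → (q0, b, XXZ)
No transition for (q0, b, top X); M blocks with input b remaining.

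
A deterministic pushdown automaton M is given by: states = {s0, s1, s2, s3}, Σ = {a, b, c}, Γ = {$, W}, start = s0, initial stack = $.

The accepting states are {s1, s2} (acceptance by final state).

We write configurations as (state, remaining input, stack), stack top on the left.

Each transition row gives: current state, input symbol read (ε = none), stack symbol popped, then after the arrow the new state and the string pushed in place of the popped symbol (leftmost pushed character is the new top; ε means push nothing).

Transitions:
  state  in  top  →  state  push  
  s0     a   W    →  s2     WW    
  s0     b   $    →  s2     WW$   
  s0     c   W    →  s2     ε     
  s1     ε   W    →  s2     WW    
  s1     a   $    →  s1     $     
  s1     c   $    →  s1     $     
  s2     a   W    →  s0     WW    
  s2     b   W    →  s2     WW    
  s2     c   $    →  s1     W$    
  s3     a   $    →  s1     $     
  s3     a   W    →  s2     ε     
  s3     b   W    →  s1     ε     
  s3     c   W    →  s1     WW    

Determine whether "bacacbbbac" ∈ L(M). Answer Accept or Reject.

(s0, bacacbbbac, $) ⊢ (s2, acacbbbac, WW$) ⊢ (s0, cacbbbac, WWW$) ⊢ (s2, acbbbac, WW$) ⊢ (s0, cbbbac, WWW$) ⊢ (s2, bbbac, WW$) ⊢ (s2, bbac, WWW$) ⊢ (s2, bac, WWWW$) ⊢ (s2, ac, WWWWW$) ⊢ (s0, c, WWWWWW$) ⊢ (s2, ε, WWWWW$)
All input consumed; state s2 ∈ F.

Accept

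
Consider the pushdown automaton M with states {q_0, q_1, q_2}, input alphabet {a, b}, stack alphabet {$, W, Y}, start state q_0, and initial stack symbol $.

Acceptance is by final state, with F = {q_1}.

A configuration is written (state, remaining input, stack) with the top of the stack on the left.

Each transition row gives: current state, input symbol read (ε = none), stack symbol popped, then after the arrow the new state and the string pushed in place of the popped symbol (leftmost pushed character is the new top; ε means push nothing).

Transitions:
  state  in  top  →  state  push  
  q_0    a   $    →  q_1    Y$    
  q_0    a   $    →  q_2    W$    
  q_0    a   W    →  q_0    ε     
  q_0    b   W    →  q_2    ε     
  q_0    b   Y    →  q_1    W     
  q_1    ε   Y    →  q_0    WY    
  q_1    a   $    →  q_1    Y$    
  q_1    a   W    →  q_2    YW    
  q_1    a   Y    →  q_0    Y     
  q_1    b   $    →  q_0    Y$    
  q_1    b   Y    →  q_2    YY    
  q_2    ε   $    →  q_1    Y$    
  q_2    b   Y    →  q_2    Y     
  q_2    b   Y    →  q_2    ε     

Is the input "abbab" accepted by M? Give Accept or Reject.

Accept

One accepting computation: (q_0, abbab, $) ⊢ (q_1, bbab, Y$) ⊢ (q_0, bbab, WY$) ⊢ (q_2, bab, Y$) ⊢ (q_2, ab, $) ⊢ (q_1, ab, Y$) ⊢ (q_0, b, Y$) ⊢ (q_1, ε, W$)
All input consumed and state q_1 ∈ F.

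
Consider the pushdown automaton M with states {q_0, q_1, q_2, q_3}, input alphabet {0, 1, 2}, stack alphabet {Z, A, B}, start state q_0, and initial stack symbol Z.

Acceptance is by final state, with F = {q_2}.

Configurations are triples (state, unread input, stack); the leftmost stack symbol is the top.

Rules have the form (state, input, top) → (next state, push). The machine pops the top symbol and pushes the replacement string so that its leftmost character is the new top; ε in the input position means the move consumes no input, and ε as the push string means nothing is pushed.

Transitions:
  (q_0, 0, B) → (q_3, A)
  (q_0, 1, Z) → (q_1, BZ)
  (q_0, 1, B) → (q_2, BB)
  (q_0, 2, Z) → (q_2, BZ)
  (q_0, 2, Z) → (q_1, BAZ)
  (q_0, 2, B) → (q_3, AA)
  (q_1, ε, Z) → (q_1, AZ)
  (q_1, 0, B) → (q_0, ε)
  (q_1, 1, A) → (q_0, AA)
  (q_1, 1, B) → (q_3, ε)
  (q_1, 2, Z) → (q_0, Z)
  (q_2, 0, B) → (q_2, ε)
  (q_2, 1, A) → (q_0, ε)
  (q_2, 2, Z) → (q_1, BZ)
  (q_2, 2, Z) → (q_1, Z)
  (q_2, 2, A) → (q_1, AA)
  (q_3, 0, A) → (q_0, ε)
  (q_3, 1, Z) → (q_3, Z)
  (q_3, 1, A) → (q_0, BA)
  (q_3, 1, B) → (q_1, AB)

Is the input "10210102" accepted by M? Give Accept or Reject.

Accept

One accepting computation: (q_0, 10210102, Z) ⊢ (q_1, 0210102, BZ) ⊢ (q_0, 210102, Z) ⊢ (q_1, 10102, BAZ) ⊢ (q_3, 0102, AZ) ⊢ (q_0, 102, Z) ⊢ (q_1, 02, BZ) ⊢ (q_0, 2, Z) ⊢ (q_2, ε, BZ)
All input consumed and state q_2 ∈ F.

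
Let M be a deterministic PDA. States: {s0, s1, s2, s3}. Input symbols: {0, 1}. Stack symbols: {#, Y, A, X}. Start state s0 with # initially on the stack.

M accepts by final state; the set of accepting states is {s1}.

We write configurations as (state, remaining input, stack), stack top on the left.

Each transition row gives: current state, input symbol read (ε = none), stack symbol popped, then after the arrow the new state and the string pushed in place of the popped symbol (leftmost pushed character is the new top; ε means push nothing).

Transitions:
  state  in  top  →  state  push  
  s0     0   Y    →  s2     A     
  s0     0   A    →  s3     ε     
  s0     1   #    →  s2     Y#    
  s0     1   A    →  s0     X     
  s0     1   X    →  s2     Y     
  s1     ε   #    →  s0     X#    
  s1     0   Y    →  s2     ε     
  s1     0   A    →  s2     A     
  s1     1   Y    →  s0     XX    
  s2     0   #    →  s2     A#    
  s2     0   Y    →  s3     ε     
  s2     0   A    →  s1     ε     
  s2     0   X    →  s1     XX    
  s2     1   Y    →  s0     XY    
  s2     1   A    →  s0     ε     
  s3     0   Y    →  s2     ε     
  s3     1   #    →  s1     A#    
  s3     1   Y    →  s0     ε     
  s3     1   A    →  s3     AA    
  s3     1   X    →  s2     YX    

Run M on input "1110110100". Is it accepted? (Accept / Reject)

Accept

(s0, 1110110100, #)
  read 1, top #: go to s2, push Y# → (s2, 110110100, Y#)
  read 1, top Y: go to s0, push XY → (s0, 10110100, XY#)
  read 1, top X: go to s2, push Y → (s2, 0110100, YY#)
  read 0, top Y: go to s3, push ε → (s3, 110100, Y#)
  read 1, top Y: go to s0, push ε → (s0, 10100, #)
  read 1, top #: go to s2, push Y# → (s2, 0100, Y#)
  read 0, top Y: go to s3, push ε → (s3, 100, #)
  read 1, top #: go to s1, push A# → (s1, 00, A#)
  read 0, top A: go to s2, push A → (s2, 0, A#)
  read 0, top A: go to s1, push ε → (s1, ε, #)
All input consumed; state s1 ∈ F.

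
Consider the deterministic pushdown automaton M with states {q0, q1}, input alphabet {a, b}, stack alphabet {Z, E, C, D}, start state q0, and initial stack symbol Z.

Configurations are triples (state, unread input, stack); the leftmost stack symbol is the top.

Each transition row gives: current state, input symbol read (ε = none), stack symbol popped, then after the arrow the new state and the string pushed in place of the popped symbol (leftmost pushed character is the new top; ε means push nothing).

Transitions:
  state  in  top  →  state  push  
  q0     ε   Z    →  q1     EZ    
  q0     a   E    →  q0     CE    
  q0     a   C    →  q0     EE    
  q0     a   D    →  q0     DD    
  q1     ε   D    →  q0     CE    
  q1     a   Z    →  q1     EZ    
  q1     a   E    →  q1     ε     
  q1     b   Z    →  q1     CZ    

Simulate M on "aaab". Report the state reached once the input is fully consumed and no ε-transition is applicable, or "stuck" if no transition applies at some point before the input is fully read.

(q0, aaab, Z)
  ε-move, top Z: go to q1, push EZ → (q1, aaab, EZ)
  read a, top E: go to q1, push ε → (q1, aab, Z)
  read a, top Z: go to q1, push EZ → (q1, ab, EZ)
  read a, top E: go to q1, push ε → (q1, b, Z)
  read b, top Z: go to q1, push CZ → (q1, ε, CZ)
All input consumed; M is in state q1.

q1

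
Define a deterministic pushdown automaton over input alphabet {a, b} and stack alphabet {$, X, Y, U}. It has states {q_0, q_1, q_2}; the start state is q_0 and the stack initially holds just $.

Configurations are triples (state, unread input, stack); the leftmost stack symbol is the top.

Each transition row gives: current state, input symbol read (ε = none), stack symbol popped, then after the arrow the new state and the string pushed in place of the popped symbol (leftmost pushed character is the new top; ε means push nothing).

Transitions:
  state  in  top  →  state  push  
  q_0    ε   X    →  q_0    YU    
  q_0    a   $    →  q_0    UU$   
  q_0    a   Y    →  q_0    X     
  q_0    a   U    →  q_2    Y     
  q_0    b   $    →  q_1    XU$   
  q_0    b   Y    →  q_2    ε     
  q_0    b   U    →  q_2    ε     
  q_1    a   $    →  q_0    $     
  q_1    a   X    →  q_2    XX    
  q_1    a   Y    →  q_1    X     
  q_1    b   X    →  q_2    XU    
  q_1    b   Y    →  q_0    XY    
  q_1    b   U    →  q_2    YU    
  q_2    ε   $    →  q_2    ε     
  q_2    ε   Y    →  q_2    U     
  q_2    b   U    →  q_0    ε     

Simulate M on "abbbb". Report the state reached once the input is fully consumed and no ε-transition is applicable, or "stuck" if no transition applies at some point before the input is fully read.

q_2

(q_0, abbbb, $)
  read a, top $: go to q_0, push UU$ → (q_0, bbbb, UU$)
  read b, top U: go to q_2, push ε → (q_2, bbb, U$)
  read b, top U: go to q_0, push ε → (q_0, bb, $)
  read b, top $: go to q_1, push XU$ → (q_1, b, XU$)
  read b, top X: go to q_2, push XU → (q_2, ε, XUU$)
All input consumed; M is in state q_2.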